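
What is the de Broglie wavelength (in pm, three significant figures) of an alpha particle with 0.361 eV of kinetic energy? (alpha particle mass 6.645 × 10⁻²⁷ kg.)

λ = 23.9 pm

KE = 0.361 eV = 5.783 × 10⁻²⁰ J.
p = √(2mKE) = √(2 × 6.645 × 10⁻²⁷ × 5.783 × 10⁻²⁰) = 2.772 × 10⁻²³ kg·m/s.
λ = h/p = 6.626 × 10⁻³⁴ / 2.772 × 10⁻²³ = 2.39 × 10⁻¹¹ m = 23.9 pm.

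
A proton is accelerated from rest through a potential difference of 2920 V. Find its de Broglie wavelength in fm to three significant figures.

λ = 530 fm

KE = eV = 1.602 × 10⁻¹⁹ × 2920 = 4.678 × 10⁻¹⁶ J.
p = √(2mKE) = √(2 × 1.673 × 10⁻²⁷ × 4.678 × 10⁻¹⁶) = 1.251 × 10⁻²¹ kg·m/s.
λ = h/p = 6.626 × 10⁻³⁴ / 1.251 × 10⁻²¹ = 5.30 × 10⁻¹³ m = 530 fm.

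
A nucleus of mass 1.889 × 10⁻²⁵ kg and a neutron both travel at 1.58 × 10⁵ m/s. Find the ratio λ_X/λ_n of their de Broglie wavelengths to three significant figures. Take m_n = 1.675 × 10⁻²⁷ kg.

λ_X/λ_n = 8.87 × 10⁻³

At fixed v, p = mv so λ = h/(mv) ∝ 1/m.
λ_X/λ_n = m_n/m_X = 1.675 × 10⁻²⁷/1.889 × 10⁻²⁵ = 8.87 × 10⁻³.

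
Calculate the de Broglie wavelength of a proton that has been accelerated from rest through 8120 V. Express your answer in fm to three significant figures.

λ = 318 fm

KE = eV = 1.602 × 10⁻¹⁹ × 8120 = 1.301 × 10⁻¹⁵ J.
p = √(2mKE) = √(2 × 1.673 × 10⁻²⁷ × 1.301 × 10⁻¹⁵) = 2.086 × 10⁻²¹ kg·m/s.
λ = h/p = 6.626 × 10⁻³⁴ / 2.086 × 10⁻²¹ = 3.18 × 10⁻¹³ m = 318 fm.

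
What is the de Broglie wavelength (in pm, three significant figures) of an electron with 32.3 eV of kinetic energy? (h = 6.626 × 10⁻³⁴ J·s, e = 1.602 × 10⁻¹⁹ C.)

λ = 216 pm

KE = 32.3 eV = 5.174 × 10⁻¹⁸ J.
p = √(2mKE) = √(2 × 9.109 × 10⁻³¹ × 5.174 × 10⁻¹⁸) = 3.070 × 10⁻²⁴ kg·m/s.
λ = h/p = 6.626 × 10⁻³⁴ / 3.070 × 10⁻²⁴ = 2.16 × 10⁻¹⁰ m = 216 pm.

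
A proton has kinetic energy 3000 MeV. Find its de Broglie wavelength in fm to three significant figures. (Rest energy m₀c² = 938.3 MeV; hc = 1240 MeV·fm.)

Total energy E = KE + m₀c² = 3000 + 938.3 = 3938.3 MeV.
(pc)² = E² − (m₀c²)² = (3938.3)² − (938.3)² = 1.463 × 10⁷ MeV², so pc = 3825 MeV.
λ = hc/(pc) = 1240 MeV·fm / 3825 MeV = 0.324 fm.

λ = 0.324 fm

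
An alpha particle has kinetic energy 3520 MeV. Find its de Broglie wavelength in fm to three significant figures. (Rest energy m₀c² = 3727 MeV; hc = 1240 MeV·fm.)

Total energy E = KE + m₀c² = 3520 + 3727 = 7247 MeV.
(pc)² = E² − (m₀c²)² = (7247)² − (3727)² = 3.863 × 10⁷ MeV², so pc = 6215 MeV.
λ = hc/(pc) = 1240 MeV·fm / 6215 MeV = 0.200 fm.

λ = 0.200 fm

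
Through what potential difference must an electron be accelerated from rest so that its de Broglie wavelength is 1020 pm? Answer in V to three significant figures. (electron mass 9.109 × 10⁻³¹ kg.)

p = h/λ = 6.626 × 10⁻³⁴ / 1.020 × 10⁻⁹ = 6.496 × 10⁻²⁵ kg·m/s.
KE = p²/(2m) = 2.316 × 10⁻¹⁹ J.
V = KE/e = 2.316 × 10⁻¹⁹ / (1.602 × 10⁻¹⁹) = 1.45 V.

V = 1.45 V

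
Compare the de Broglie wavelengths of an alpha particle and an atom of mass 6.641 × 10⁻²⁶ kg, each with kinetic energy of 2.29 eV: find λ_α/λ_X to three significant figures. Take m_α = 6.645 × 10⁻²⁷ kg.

At fixed KE, p = √(2mKE) so λ = h/p ∝ 1/√m.
λ_α/λ_X = √(m_X/m_α) = √(6.641 × 10⁻²⁶/6.645 × 10⁻²⁷) = √(9.994) = 3.16.

λ_α/λ_X = 3.16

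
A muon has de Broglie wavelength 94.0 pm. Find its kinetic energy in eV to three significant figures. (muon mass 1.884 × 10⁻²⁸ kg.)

p = h/λ = 6.626 × 10⁻³⁴ / 9.400 × 10⁻¹¹ = 7.049 × 10⁻²⁴ kg·m/s.
KE = p²/(2m) = (7.049 × 10⁻²⁴)² / (2 × 1.884 × 10⁻²⁸) = 1.319 × 10⁻¹⁹ J = 0.823 eV.

KE = 0.823 eV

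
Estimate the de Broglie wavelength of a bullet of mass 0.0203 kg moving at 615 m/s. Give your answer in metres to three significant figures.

λ = 5.31 × 10⁻³⁵ m

p = mv = 0.0203 × 615 = 1.248 × 10¹ kg·m/s.
λ = h/p = 6.626 × 10⁻³⁴ / 1.248 × 10¹ = 5.31 × 10⁻³⁵ m.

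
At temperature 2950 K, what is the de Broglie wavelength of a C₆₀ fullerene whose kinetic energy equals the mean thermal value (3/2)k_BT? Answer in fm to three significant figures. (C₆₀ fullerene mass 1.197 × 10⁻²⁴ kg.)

λ = 1730 fm

KE = (3/2)k_BT = 1.5 × 1.381 × 10⁻²³ × 2950 = 6.111 × 10⁻²⁰ J.
p = √(2mKE) = √(2 × 1.197 × 10⁻²⁴ × 6.111 × 10⁻²⁰) = 3.825 × 10⁻²² kg·m/s.
λ = h/p = 1.73 × 10⁻¹² m = 1730 fm.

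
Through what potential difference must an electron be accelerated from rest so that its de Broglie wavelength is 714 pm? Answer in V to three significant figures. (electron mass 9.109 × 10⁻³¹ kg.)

p = h/λ = 6.626 × 10⁻³⁴ / 7.140 × 10⁻¹⁰ = 9.280 × 10⁻²⁵ kg·m/s.
KE = p²/(2m) = 4.727 × 10⁻¹⁹ J.
V = KE/e = 4.727 × 10⁻¹⁹ / (1.602 × 10⁻¹⁹) = 2.95 V.

V = 2.95 V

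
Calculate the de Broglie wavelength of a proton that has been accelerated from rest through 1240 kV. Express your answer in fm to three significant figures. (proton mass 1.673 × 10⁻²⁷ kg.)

KE = eV = 1.602 × 10⁻¹⁹ × 1.240 × 10⁶ = 1.986 × 10⁻¹³ J.
p = √(2mKE) = √(2 × 1.673 × 10⁻²⁷ × 1.986 × 10⁻¹³) = 2.578 × 10⁻²⁰ kg·m/s.
λ = h/p = 6.626 × 10⁻³⁴ / 2.578 × 10⁻²⁰ = 2.57 × 10⁻¹⁴ m = 25.7 fm.

λ = 25.7 fm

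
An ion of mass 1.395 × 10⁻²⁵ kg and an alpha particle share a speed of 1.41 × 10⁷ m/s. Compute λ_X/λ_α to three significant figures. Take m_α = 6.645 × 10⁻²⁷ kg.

λ_X/λ_α = 0.0476

At fixed v, p = mv so λ = h/(mv) ∝ 1/m.
λ_X/λ_α = m_α/m_X = 6.645 × 10⁻²⁷/1.395 × 10⁻²⁵ = 0.0476.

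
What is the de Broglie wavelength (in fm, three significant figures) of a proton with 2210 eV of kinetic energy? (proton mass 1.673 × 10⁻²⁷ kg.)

λ = 609 fm

KE = 2210 eV = 3.540 × 10⁻¹⁶ J.
p = √(2mKE) = √(2 × 1.673 × 10⁻²⁷ × 3.540 × 10⁻¹⁶) = 1.088 × 10⁻²¹ kg·m/s.
λ = h/p = 6.626 × 10⁻³⁴ / 1.088 × 10⁻²¹ = 6.09 × 10⁻¹³ m = 609 fm.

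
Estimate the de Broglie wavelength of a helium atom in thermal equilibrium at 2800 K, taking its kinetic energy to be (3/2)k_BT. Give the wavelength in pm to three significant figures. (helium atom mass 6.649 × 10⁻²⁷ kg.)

λ = 23.9 pm

KE = (3/2)k_BT = 1.5 × 1.381 × 10⁻²³ × 2800 = 5.800 × 10⁻²⁰ J.
p = √(2mKE) = √(2 × 6.649 × 10⁻²⁷ × 5.800 × 10⁻²⁰) = 2.777 × 10⁻²³ kg·m/s.
λ = h/p = 2.39 × 10⁻¹¹ m = 23.9 pm.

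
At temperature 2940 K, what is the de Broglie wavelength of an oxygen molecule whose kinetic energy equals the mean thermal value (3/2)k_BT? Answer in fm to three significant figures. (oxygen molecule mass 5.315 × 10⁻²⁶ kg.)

KE = (3/2)k_BT = 1.5 × 1.381 × 10⁻²³ × 2940 = 6.090 × 10⁻²⁰ J.
p = √(2mKE) = √(2 × 5.315 × 10⁻²⁶ × 6.090 × 10⁻²⁰) = 8.046 × 10⁻²³ kg·m/s.
λ = h/p = 8.24 × 10⁻¹² m = 8240 fm.

λ = 8240 fm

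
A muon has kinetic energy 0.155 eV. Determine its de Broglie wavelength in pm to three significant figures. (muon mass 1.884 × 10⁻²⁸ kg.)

KE = 0.155 eV = 2.483 × 10⁻²⁰ J.
p = √(2mKE) = √(2 × 1.884 × 10⁻²⁸ × 2.483 × 10⁻²⁰) = 3.059 × 10⁻²⁴ kg·m/s.
λ = h/p = 6.626 × 10⁻³⁴ / 3.059 × 10⁻²⁴ = 2.17 × 10⁻¹⁰ m = 217 pm.

λ = 217 pm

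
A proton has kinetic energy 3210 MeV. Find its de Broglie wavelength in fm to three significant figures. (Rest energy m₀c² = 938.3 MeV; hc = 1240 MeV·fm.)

λ = 0.307 fm

Total energy E = KE + m₀c² = 3210 + 938.3 = 4148.3 MeV.
(pc)² = E² − (m₀c²)² = (4148.3)² − (938.3)² = 1.633 × 10⁷ MeV², so pc = 4041 MeV.
λ = hc/(pc) = 1240 MeV·fm / 4041 MeV = 0.307 fm.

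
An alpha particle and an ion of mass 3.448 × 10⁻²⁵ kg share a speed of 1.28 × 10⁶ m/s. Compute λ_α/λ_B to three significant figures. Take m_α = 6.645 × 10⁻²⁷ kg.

λ_α/λ_B = 51.9

At fixed v, p = mv so λ = h/(mv) ∝ 1/m.
λ_α/λ_B = m_B/m_α = 3.448 × 10⁻²⁵/6.645 × 10⁻²⁷ = 51.9.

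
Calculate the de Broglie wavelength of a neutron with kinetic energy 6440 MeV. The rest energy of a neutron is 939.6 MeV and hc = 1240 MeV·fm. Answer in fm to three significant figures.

λ = 0.169 fm

Total energy E = KE + m₀c² = 6440 + 939.6 = 7379.6 MeV.
(pc)² = E² − (m₀c²)² = (7379.6)² − (939.6)² = 5.358 × 10⁷ MeV², so pc = 7320 MeV.
λ = hc/(pc) = 1240 MeV·fm / 7320 MeV = 0.169 fm.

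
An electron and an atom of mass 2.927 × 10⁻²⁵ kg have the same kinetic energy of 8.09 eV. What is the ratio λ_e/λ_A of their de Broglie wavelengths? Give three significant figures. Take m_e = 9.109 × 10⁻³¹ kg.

At fixed KE, p = √(2mKE) so λ = h/p ∝ 1/√m.
λ_e/λ_A = √(m_A/m_e) = √(2.927 × 10⁻²⁵/9.109 × 10⁻³¹) = √(3.213 × 10⁵) = 567.

λ_e/λ_A = 567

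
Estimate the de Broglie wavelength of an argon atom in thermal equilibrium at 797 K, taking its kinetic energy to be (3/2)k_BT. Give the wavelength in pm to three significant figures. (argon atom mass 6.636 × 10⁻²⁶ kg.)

KE = (3/2)k_BT = 1.5 × 1.381 × 10⁻²³ × 797 = 1.651 × 10⁻²⁰ J.
p = √(2mKE) = √(2 × 6.636 × 10⁻²⁶ × 1.651 × 10⁻²⁰) = 4.681 × 10⁻²³ kg·m/s.
λ = h/p = 1.42 × 10⁻¹¹ m = 14.2 pm.

λ = 14.2 pm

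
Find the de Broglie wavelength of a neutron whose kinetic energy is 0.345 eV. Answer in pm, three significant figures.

KE = 0.345 eV = 5.527 × 10⁻²⁰ J.
p = √(2mKE) = √(2 × 1.675 × 10⁻²⁷ × 5.527 × 10⁻²⁰) = 1.361 × 10⁻²³ kg·m/s.
λ = h/p = 6.626 × 10⁻³⁴ / 1.361 × 10⁻²³ = 4.87 × 10⁻¹¹ m = 48.7 pm.

λ = 48.7 pm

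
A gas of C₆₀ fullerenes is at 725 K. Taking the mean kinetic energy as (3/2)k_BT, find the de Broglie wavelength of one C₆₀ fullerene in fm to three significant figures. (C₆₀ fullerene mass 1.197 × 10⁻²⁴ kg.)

KE = (3/2)k_BT = 1.5 × 1.381 × 10⁻²³ × 725 = 1.502 × 10⁻²⁰ J.
p = √(2mKE) = √(2 × 1.197 × 10⁻²⁴ × 1.502 × 10⁻²⁰) = 1.896 × 10⁻²² kg·m/s.
λ = h/p = 3.49 × 10⁻¹² m = 3490 fm.

λ = 3490 fm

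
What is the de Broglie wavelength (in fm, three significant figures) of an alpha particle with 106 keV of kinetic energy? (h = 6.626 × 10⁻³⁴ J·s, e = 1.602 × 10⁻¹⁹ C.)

λ = 44.1 fm

KE = 106 keV = 1.698 × 10⁻¹⁴ J.
p = √(2mKE) = √(2 × 6.645 × 10⁻²⁷ × 1.698 × 10⁻¹⁴) = 1.502 × 10⁻²⁰ kg·m/s.
λ = h/p = 6.626 × 10⁻³⁴ / 1.502 × 10⁻²⁰ = 4.41 × 10⁻¹⁴ m = 44.1 fm.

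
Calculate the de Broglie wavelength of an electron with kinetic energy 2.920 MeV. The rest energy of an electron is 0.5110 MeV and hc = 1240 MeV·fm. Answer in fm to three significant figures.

λ = 365 fm

Total energy E = KE + m₀c² = 2.920 + 0.5110 = 3.4310 MeV.
(pc)² = E² − (m₀c²)² = (3.4310)² − (0.5110)² = 11.51 MeV², so pc = 3.393 MeV.
λ = hc/(pc) = 1240 MeV·fm / 3.393 MeV = 365 fm.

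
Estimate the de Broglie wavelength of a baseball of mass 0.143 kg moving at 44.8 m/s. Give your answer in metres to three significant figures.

λ = 1.03 × 10⁻³⁴ m

p = mv = 0.143 × 44.8 = 6.406 kg·m/s.
λ = h/p = 6.626 × 10⁻³⁴ / 6.406 = 1.03 × 10⁻³⁴ m.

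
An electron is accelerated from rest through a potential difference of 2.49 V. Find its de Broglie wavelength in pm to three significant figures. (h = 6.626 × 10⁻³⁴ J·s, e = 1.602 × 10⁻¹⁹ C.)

KE = eV = 1.602 × 10⁻¹⁹ × 2.490 = 3.989 × 10⁻¹⁹ J.
p = √(2mKE) = √(2 × 9.109 × 10⁻³¹ × 3.989 × 10⁻¹⁹) = 8.525 × 10⁻²⁵ kg·m/s.
λ = h/p = 6.626 × 10⁻³⁴ / 8.525 × 10⁻²⁵ = 7.77 × 10⁻¹⁰ m = 777 pm.

λ = 777 pm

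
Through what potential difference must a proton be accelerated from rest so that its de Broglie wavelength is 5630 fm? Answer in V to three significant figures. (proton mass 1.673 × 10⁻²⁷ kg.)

V = 25.8 V

p = h/λ = 6.626 × 10⁻³⁴ / 5.630 × 10⁻¹² = 1.177 × 10⁻²² kg·m/s.
KE = p²/(2m) = 4.140 × 10⁻¹⁸ J.
V = KE/e = 4.140 × 10⁻¹⁸ / (1.602 × 10⁻¹⁹) = 25.8 V.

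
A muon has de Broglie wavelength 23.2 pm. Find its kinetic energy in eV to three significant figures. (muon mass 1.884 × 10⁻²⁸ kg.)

KE = 13.5 eV

p = h/λ = 6.626 × 10⁻³⁴ / 2.320 × 10⁻¹¹ = 2.856 × 10⁻²³ kg·m/s.
KE = p²/(2m) = (2.856 × 10⁻²³)² / (2 × 1.884 × 10⁻²⁸) = 2.165 × 10⁻¹⁸ J = 13.5 eV.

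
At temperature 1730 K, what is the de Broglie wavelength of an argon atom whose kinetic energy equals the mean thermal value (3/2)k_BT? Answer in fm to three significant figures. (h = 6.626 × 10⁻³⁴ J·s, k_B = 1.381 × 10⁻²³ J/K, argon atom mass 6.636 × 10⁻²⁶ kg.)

KE = (3/2)k_BT = 1.5 × 1.381 × 10⁻²³ × 1730 = 3.584 × 10⁻²⁰ J.
p = √(2mKE) = √(2 × 6.636 × 10⁻²⁶ × 3.584 × 10⁻²⁰) = 6.897 × 10⁻²³ kg·m/s.
λ = h/p = 9.61 × 10⁻¹² m = 9610 fm.

λ = 9610 fm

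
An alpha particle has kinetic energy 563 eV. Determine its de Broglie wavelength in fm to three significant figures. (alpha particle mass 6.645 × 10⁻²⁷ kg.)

λ = 605 fm

KE = 563 eV = 9.019 × 10⁻¹⁷ J.
p = √(2mKE) = √(2 × 6.645 × 10⁻²⁷ × 9.019 × 10⁻¹⁷) = 1.095 × 10⁻²¹ kg·m/s.
λ = h/p = 6.626 × 10⁻³⁴ / 1.095 × 10⁻²¹ = 6.05 × 10⁻¹³ m = 605 fm.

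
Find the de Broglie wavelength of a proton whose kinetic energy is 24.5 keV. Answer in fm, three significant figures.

λ = 183 fm

KE = 24.5 keV = 3.925 × 10⁻¹⁵ J.
p = √(2mKE) = √(2 × 1.673 × 10⁻²⁷ × 3.925 × 10⁻¹⁵) = 3.624 × 10⁻²¹ kg·m/s.
λ = h/p = 6.626 × 10⁻³⁴ / 3.624 × 10⁻²¹ = 1.83 × 10⁻¹³ m = 183 fm.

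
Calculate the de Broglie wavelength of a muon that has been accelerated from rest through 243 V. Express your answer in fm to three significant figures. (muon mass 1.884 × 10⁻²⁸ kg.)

KE = eV = 1.602 × 10⁻¹⁹ × 243.0 = 3.893 × 10⁻¹⁷ J.
p = √(2mKE) = √(2 × 1.884 × 10⁻²⁸ × 3.893 × 10⁻¹⁷) = 1.211 × 10⁻²² kg·m/s.
λ = h/p = 6.626 × 10⁻³⁴ / 1.211 × 10⁻²² = 5.47 × 10⁻¹² m = 5470 fm.

λ = 5470 fm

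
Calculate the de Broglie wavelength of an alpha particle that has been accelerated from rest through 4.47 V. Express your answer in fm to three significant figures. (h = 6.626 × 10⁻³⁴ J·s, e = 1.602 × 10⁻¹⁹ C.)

λ = 4800 fm

KE = 2eV = 2 × 1.602 × 10⁻¹⁹ × 4.470 = 1.432 × 10⁻¹⁸ J.
p = √(2mKE) = √(2 × 6.645 × 10⁻²⁷ × 1.432 × 10⁻¹⁸) = 1.380 × 10⁻²² kg·m/s.
λ = h/p = 6.626 × 10⁻³⁴ / 1.380 × 10⁻²² = 4.80 × 10⁻¹² m = 4800 fm.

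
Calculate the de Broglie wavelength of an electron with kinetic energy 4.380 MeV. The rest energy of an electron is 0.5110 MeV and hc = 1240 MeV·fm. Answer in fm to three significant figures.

λ = 255 fm

Total energy E = KE + m₀c² = 4.380 + 0.5110 = 4.8910 MeV.
(pc)² = E² − (m₀c²)² = (4.8910)² − (0.5110)² = 23.66 MeV², so pc = 4.864 MeV.
λ = hc/(pc) = 1240 MeV·fm / 4.864 MeV = 255 fm.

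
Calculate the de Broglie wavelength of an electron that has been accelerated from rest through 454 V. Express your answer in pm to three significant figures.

λ = 57.6 pm

KE = eV = 1.602 × 10⁻¹⁹ × 454.0 = 7.273 × 10⁻¹⁷ J.
p = √(2mKE) = √(2 × 9.109 × 10⁻³¹ × 7.273 × 10⁻¹⁷) = 1.151 × 10⁻²³ kg·m/s.
λ = h/p = 6.626 × 10⁻³⁴ / 1.151 × 10⁻²³ = 5.76 × 10⁻¹¹ m = 57.6 pm.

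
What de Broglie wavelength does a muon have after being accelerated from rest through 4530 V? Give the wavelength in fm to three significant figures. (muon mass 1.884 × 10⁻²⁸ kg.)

λ = 1270 fm

KE = eV = 1.602 × 10⁻¹⁹ × 4530 = 7.257 × 10⁻¹⁶ J.
p = √(2mKE) = √(2 × 1.884 × 10⁻²⁸ × 7.257 × 10⁻¹⁶) = 5.229 × 10⁻²² kg·m/s.
λ = h/p = 6.626 × 10⁻³⁴ / 5.229 × 10⁻²² = 1.27 × 10⁻¹² m = 1270 fm.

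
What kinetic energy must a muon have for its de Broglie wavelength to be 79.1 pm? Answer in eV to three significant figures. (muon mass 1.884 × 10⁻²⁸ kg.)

KE = 1.16 eV

p = h/λ = 6.626 × 10⁻³⁴ / 7.910 × 10⁻¹¹ = 8.377 × 10⁻²⁴ kg·m/s.
KE = p²/(2m) = (8.377 × 10⁻²⁴)² / (2 × 1.884 × 10⁻²⁸) = 1.862 × 10⁻¹⁹ J = 1.16 eV.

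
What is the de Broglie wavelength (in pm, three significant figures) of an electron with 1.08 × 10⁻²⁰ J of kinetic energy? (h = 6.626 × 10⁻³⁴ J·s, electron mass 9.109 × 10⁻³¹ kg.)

p = √(2mKE) = √(2 × 9.109 × 10⁻³¹ × 1.080 × 10⁻²⁰) = 1.403 × 10⁻²⁵ kg·m/s.
λ = h/p = 6.626 × 10⁻³⁴ / 1.403 × 10⁻²⁵ = 4.72 × 10⁻⁹ m = 4720 pm.

λ = 4720 pm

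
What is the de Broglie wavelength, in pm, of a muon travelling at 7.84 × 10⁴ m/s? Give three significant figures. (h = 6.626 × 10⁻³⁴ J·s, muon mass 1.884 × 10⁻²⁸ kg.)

p = mv = 1.884 × 10⁻²⁸ × 7.84 × 10⁴ = 1.477 × 10⁻²³ kg·m/s.
λ = h/p = 6.626 × 10⁻³⁴ / 1.477 × 10⁻²³ = 4.49 × 10⁻¹¹ m = 44.9 pm.

λ = 44.9 pm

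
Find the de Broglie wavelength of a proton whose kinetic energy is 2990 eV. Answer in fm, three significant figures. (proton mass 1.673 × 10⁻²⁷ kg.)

KE = 2990 eV = 4.790 × 10⁻¹⁶ J.
p = √(2mKE) = √(2 × 1.673 × 10⁻²⁷ × 4.790 × 10⁻¹⁶) = 1.266 × 10⁻²¹ kg·m/s.
λ = h/p = 6.626 × 10⁻³⁴ / 1.266 × 10⁻²¹ = 5.23 × 10⁻¹³ m = 523 fm.

λ = 523 fm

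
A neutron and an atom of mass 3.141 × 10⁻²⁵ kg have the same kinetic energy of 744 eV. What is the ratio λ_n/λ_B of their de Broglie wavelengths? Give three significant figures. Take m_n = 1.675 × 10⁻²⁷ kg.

At fixed KE, p = √(2mKE) so λ = h/p ∝ 1/√m.
λ_n/λ_B = √(m_B/m_n) = √(3.141 × 10⁻²⁵/1.675 × 10⁻²⁷) = √(187.5) = 13.7.

λ_n/λ_B = 13.7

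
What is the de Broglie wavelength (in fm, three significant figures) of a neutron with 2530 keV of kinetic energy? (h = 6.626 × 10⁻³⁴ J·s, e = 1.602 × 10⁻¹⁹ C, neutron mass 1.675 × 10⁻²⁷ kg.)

λ = 18.0 fm

KE = 2530 keV = 4.053 × 10⁻¹³ J.
p = √(2mKE) = √(2 × 1.675 × 10⁻²⁷ × 4.053 × 10⁻¹³) = 3.685 × 10⁻²⁰ kg·m/s.
λ = h/p = 6.626 × 10⁻³⁴ / 3.685 × 10⁻²⁰ = 1.80 × 10⁻¹⁴ m = 18.0 fm.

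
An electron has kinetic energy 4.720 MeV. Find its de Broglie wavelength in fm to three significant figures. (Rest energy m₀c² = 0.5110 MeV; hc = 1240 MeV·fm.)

λ = 238 fm

Total energy E = KE + m₀c² = 4.720 + 0.5110 = 5.2310 MeV.
(pc)² = E² − (m₀c²)² = (5.2310)² − (0.5110)² = 27.10 MeV², so pc = 5.206 MeV.
λ = hc/(pc) = 1240 MeV·fm / 5.206 MeV = 238 fm.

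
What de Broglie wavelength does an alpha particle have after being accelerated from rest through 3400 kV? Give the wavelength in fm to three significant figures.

λ = 5.51 fm

KE = 2eV = 2 × 1.602 × 10⁻¹⁹ × 3.400 × 10⁶ = 1.089 × 10⁻¹² J.
p = √(2mKE) = √(2 × 6.645 × 10⁻²⁷ × 1.089 × 10⁻¹²) = 1.203 × 10⁻¹⁹ kg·m/s.
λ = h/p = 6.626 × 10⁻³⁴ / 1.203 × 10⁻¹⁹ = 5.51 × 10⁻¹⁵ m = 5.51 fm.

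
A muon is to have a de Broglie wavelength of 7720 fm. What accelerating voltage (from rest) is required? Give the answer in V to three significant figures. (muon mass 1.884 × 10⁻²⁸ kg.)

V = 122 V

p = h/λ = 6.626 × 10⁻³⁴ / 7.720 × 10⁻¹² = 8.583 × 10⁻²³ kg·m/s.
KE = p²/(2m) = 1.955 × 10⁻¹⁷ J.
V = KE/e = 1.955 × 10⁻¹⁷ / (1.602 × 10⁻¹⁹) = 122 V.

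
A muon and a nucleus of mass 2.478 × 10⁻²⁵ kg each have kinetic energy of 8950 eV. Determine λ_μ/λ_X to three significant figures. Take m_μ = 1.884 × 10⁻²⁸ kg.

At fixed KE, p = √(2mKE) so λ = h/p ∝ 1/√m.
λ_μ/λ_X = √(m_X/m_μ) = √(2.478 × 10⁻²⁵/1.884 × 10⁻²⁸) = √(1315) = 36.3.

λ_μ/λ_X = 36.3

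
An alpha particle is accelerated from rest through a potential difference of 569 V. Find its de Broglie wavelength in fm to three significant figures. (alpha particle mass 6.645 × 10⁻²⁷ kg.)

KE = 2eV = 2 × 1.602 × 10⁻¹⁹ × 569.0 = 1.823 × 10⁻¹⁶ J.
p = √(2mKE) = √(2 × 6.645 × 10⁻²⁷ × 1.823 × 10⁻¹⁶) = 1.557 × 10⁻²¹ kg·m/s.
λ = h/p = 6.626 × 10⁻³⁴ / 1.557 × 10⁻²¹ = 4.26 × 10⁻¹³ m = 426 fm.

λ = 426 fm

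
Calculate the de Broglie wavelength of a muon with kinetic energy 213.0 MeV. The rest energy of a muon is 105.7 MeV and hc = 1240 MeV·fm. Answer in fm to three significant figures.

λ = 4.12 fm

Total energy E = KE + m₀c² = 213.0 + 105.7 = 318.7 MeV.
(pc)² = E² − (m₀c²)² = (318.7)² − (105.7)² = 9.040 × 10⁴ MeV², so pc = 300.7 MeV.
λ = hc/(pc) = 1240 MeV·fm / 300.7 MeV = 4.12 fm.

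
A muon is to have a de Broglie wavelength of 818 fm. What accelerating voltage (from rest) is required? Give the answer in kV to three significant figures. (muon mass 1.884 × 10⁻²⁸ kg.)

p = h/λ = 6.626 × 10⁻³⁴ / 8.180 × 10⁻¹³ = 8.100 × 10⁻²² kg·m/s.
KE = p²/(2m) = 1.741 × 10⁻¹⁵ J.
V = KE/e = 1.741 × 10⁻¹⁵ / (1.602 × 10⁻¹⁹) = 10.9 kV.

V = 10.9 kV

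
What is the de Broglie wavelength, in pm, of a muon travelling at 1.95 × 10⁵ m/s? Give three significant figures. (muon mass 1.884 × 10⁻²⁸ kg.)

λ = 18.0 pm

p = mv = 1.884 × 10⁻²⁸ × 1.95 × 10⁵ = 3.674 × 10⁻²³ kg·m/s.
λ = h/p = 6.626 × 10⁻³⁴ / 3.674 × 10⁻²³ = 1.80 × 10⁻¹¹ m = 18.0 pm.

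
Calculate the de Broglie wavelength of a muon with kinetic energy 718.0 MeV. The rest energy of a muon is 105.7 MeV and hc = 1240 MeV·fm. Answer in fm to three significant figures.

λ = 1.52 fm

Total energy E = KE + m₀c² = 718.0 + 105.7 = 823.7 MeV.
(pc)² = E² − (m₀c²)² = (823.7)² − (105.7)² = 6.673 × 10⁵ MeV², so pc = 816.9 MeV.
λ = hc/(pc) = 1240 MeV·fm / 816.9 MeV = 1.52 fm.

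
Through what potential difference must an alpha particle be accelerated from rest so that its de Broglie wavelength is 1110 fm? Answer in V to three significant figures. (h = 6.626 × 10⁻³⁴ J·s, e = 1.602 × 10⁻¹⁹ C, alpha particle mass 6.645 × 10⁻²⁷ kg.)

V = 83.7 V

p = h/λ = 6.626 × 10⁻³⁴ / 1.110 × 10⁻¹² = 5.969 × 10⁻²² kg·m/s.
KE = p²/(2m) = 2.681 × 10⁻¹⁷ J.
V = KE/2e = 2.681 × 10⁻¹⁷ / (2 × 1.602 × 10⁻¹⁹) = 83.7 V.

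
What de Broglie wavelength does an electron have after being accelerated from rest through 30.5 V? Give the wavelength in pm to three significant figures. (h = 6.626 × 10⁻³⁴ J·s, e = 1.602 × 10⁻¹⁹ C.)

KE = eV = 1.602 × 10⁻¹⁹ × 30.50 = 4.886 × 10⁻¹⁸ J.
p = √(2mKE) = √(2 × 9.109 × 10⁻³¹ × 4.886 × 10⁻¹⁸) = 2.984 × 10⁻²⁴ kg·m/s.
λ = h/p = 6.626 × 10⁻³⁴ / 2.984 × 10⁻²⁴ = 2.22 × 10⁻¹⁰ m = 222 pm.

λ = 222 pm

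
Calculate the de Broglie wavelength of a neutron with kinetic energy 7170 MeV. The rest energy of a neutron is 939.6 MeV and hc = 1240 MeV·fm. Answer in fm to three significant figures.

λ = 0.154 fm

Total energy E = KE + m₀c² = 7170 + 939.6 = 8109.6 MeV.
(pc)² = E² − (m₀c²)² = (8109.6)² − (939.6)² = 6.488 × 10⁷ MeV², so pc = 8055 MeV.
λ = hc/(pc) = 1240 MeV·fm / 8055 MeV = 0.154 fm.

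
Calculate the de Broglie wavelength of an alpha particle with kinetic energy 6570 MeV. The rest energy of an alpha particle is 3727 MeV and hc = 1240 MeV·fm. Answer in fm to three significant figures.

λ = 0.129 fm

Total energy E = KE + m₀c² = 6570 + 3727 = 10297 MeV.
(pc)² = E² − (m₀c²)² = (10297)² − (3727)² = 9.214 × 10⁷ MeV², so pc = 9599 MeV.
λ = hc/(pc) = 1240 MeV·fm / 9599 MeV = 0.129 fm.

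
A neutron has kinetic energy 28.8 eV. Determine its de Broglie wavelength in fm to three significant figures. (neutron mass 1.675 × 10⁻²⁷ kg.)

λ = 5330 fm

KE = 28.8 eV = 4.614 × 10⁻¹⁸ J.
p = √(2mKE) = √(2 × 1.675 × 10⁻²⁷ × 4.614 × 10⁻¹⁸) = 1.243 × 10⁻²² kg·m/s.
λ = h/p = 6.626 × 10⁻³⁴ / 1.243 × 10⁻²² = 5.33 × 10⁻¹² m = 5330 fm.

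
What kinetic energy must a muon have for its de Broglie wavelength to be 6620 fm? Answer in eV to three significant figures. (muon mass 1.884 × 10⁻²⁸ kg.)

KE = 166 eV

p = h/λ = 6.626 × 10⁻³⁴ / 6.620 × 10⁻¹² = 1.001 × 10⁻²² kg·m/s.
KE = p²/(2m) = (1.001 × 10⁻²²)² / (2 × 1.884 × 10⁻²⁸) = 2.659 × 10⁻¹⁷ J = 166 eV.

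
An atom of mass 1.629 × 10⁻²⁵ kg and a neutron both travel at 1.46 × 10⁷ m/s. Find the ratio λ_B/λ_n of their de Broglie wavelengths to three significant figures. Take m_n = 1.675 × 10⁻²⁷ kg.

At fixed v, p = mv so λ = h/(mv) ∝ 1/m.
λ_B/λ_n = m_n/m_B = 1.675 × 10⁻²⁷/1.629 × 10⁻²⁵ = 0.0103.

λ_B/λ_n = 0.0103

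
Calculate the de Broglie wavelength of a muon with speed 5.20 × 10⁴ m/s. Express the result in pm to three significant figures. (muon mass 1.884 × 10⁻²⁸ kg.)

λ = 67.6 pm

p = mv = 1.884 × 10⁻²⁸ × 5.20 × 10⁴ = 9.797 × 10⁻²⁴ kg·m/s.
λ = h/p = 6.626 × 10⁻³⁴ / 9.797 × 10⁻²⁴ = 6.76 × 10⁻¹¹ m = 67.6 pm.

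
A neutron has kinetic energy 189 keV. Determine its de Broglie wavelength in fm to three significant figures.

KE = 189 keV = 3.028 × 10⁻¹⁴ J.
p = √(2mKE) = √(2 × 1.675 × 10⁻²⁷ × 3.028 × 10⁻¹⁴) = 1.007 × 10⁻²⁰ kg·m/s.
λ = h/p = 6.626 × 10⁻³⁴ / 1.007 × 10⁻²⁰ = 6.58 × 10⁻¹⁴ m = 65.8 fm.

λ = 65.8 fm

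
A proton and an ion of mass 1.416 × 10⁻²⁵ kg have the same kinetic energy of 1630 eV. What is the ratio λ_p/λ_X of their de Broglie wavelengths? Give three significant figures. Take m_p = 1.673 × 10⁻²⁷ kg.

λ_p/λ_X = 9.20

At fixed KE, p = √(2mKE) so λ = h/p ∝ 1/√m.
λ_p/λ_X = √(m_X/m_p) = √(1.416 × 10⁻²⁵/1.673 × 10⁻²⁷) = √(84.64) = 9.20.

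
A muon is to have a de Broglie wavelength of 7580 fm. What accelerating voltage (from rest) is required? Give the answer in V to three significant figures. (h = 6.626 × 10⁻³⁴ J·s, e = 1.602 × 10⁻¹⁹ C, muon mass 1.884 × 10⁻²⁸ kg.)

p = h/λ = 6.626 × 10⁻³⁴ / 7.580 × 10⁻¹² = 8.741 × 10⁻²³ kg·m/s.
KE = p²/(2m) = 2.028 × 10⁻¹⁷ J.
V = KE/e = 2.028 × 10⁻¹⁷ / (1.602 × 10⁻¹⁹) = 127 V.

V = 127 V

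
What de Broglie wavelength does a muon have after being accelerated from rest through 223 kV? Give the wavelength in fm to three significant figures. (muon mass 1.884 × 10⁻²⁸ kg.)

KE = eV = 1.602 × 10⁻¹⁹ × 2.230 × 10⁵ = 3.572 × 10⁻¹⁴ J.
p = √(2mKE) = √(2 × 1.884 × 10⁻²⁸ × 3.572 × 10⁻¹⁴) = 3.669 × 10⁻²¹ kg·m/s.
λ = h/p = 6.626 × 10⁻³⁴ / 3.669 × 10⁻²¹ = 1.81 × 10⁻¹³ m = 181 fm.

λ = 181 fm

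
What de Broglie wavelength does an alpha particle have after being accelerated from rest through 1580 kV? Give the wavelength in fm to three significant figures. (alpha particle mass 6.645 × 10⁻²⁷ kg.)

λ = 8.08 fm

KE = 2eV = 2 × 1.602 × 10⁻¹⁹ × 1.580 × 10⁶ = 5.062 × 10⁻¹³ J.
p = √(2mKE) = √(2 × 6.645 × 10⁻²⁷ × 5.062 × 10⁻¹³) = 8.202 × 10⁻²⁰ kg·m/s.
λ = h/p = 6.626 × 10⁻³⁴ / 8.202 × 10⁻²⁰ = 8.08 × 10⁻¹⁵ m = 8.08 fm.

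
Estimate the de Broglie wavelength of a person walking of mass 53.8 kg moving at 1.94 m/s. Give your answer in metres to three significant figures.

λ = 6.35 × 10⁻³⁶ m

p = mv = 53.8 × 1.94 = 1.044 × 10² kg·m/s.
λ = h/p = 6.626 × 10⁻³⁴ / 1.044 × 10² = 6.35 × 10⁻³⁶ m.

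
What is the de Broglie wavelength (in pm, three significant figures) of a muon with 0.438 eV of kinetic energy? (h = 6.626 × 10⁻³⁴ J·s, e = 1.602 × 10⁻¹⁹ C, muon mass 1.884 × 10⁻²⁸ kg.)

λ = 129 pm

KE = 0.438 eV = 7.017 × 10⁻²⁰ J.
p = √(2mKE) = √(2 × 1.884 × 10⁻²⁸ × 7.017 × 10⁻²⁰) = 5.142 × 10⁻²⁴ kg·m/s.
λ = h/p = 6.626 × 10⁻³⁴ / 5.142 × 10⁻²⁴ = 1.29 × 10⁻¹⁰ m = 129 pm.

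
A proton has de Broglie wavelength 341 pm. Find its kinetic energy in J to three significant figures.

p = h/λ = 6.626 × 10⁻³⁴ / 3.410 × 10⁻¹⁰ = 1.943 × 10⁻²⁴ kg·m/s.
KE = p²/(2m) = (1.943 × 10⁻²⁴)² / (2 × 1.673 × 10⁻²⁷) = 1.128 × 10⁻²¹ J = 1.13 × 10⁻²¹ J.

KE = 1.13 × 10⁻²¹ J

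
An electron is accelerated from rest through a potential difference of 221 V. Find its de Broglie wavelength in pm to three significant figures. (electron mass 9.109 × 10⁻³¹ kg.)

KE = eV = 1.602 × 10⁻¹⁹ × 221.0 = 3.540 × 10⁻¹⁷ J.
p = √(2mKE) = √(2 × 9.109 × 10⁻³¹ × 3.540 × 10⁻¹⁷) = 8.031 × 10⁻²⁴ kg·m/s.
λ = h/p = 6.626 × 10⁻³⁴ / 8.031 × 10⁻²⁴ = 8.25 × 10⁻¹¹ m = 82.5 pm.

λ = 82.5 pm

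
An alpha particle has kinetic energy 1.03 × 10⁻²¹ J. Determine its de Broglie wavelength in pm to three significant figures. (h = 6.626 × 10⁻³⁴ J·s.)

p = √(2mKE) = √(2 × 6.645 × 10⁻²⁷ × 1.030 × 10⁻²¹) = 3.700 × 10⁻²⁴ kg·m/s.
λ = h/p = 6.626 × 10⁻³⁴ / 3.700 × 10⁻²⁴ = 1.79 × 10⁻¹⁰ m = 179 pm.

λ = 179 pm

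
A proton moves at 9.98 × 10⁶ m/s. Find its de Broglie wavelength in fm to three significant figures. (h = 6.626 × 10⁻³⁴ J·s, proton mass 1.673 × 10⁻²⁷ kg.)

λ = 39.7 fm

p = mv = 1.673 × 10⁻²⁷ × 9.98 × 10⁶ = 1.670 × 10⁻²⁰ kg·m/s.
λ = h/p = 6.626 × 10⁻³⁴ / 1.670 × 10⁻²⁰ = 3.97 × 10⁻¹⁴ m = 39.7 fm.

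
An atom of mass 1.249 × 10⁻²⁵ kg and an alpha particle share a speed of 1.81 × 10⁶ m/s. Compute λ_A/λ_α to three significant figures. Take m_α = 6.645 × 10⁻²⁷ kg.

At fixed v, p = mv so λ = h/(mv) ∝ 1/m.
λ_A/λ_α = m_α/m_A = 6.645 × 10⁻²⁷/1.249 × 10⁻²⁵ = 0.0532.

λ_A/λ_α = 0.0532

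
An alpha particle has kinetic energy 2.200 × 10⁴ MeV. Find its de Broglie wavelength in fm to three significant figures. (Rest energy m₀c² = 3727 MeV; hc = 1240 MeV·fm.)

λ = 0.0487 fm

Total energy E = KE + m₀c² = 2.200 × 10⁴ + 3727 = 25727 MeV.
(pc)² = E² − (m₀c²)² = (25727)² − (3727)² = 6.480 × 10⁸ MeV², so pc = 2.546 × 10⁴ MeV.
λ = hc/(pc) = 1240 MeV·fm / 2.546 × 10⁴ MeV = 0.0487 fm.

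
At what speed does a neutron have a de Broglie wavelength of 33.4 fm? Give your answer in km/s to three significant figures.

v = 1.18 × 10⁴ km/s

p = h/λ = 6.626 × 10⁻³⁴ / 3.340 × 10⁻¹⁴ = 1.984 × 10⁻²⁰ kg·m/s.
v = p/m = 1.984 × 10⁻²⁰ / 1.675 × 10⁻²⁷ = 1.18 × 10⁷ m/s = 1.18 × 10⁴ km/s.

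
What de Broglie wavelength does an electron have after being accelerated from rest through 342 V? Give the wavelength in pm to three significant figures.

KE = eV = 1.602 × 10⁻¹⁹ × 342.0 = 5.479 × 10⁻¹⁷ J.
p = √(2mKE) = √(2 × 9.109 × 10⁻³¹ × 5.479 × 10⁻¹⁷) = 9.991 × 10⁻²⁴ kg·m/s.
λ = h/p = 6.626 × 10⁻³⁴ / 9.991 × 10⁻²⁴ = 6.63 × 10⁻¹¹ m = 66.3 pm.

λ = 66.3 pm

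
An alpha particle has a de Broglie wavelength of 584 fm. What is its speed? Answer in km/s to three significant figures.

v = 171 km/s

p = h/λ = 6.626 × 10⁻³⁴ / 5.840 × 10⁻¹³ = 1.135 × 10⁻²¹ kg·m/s.
v = p/m = 1.135 × 10⁻²¹ / 6.645 × 10⁻²⁷ = 1.71 × 10⁵ m/s = 171 km/s.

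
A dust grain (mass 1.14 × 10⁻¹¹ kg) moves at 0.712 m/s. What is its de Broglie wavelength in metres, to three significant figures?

p = mv = 1.14 × 10⁻¹¹ × 0.712 = 8.117 × 10⁻¹² kg·m/s.
λ = h/p = 6.626 × 10⁻³⁴ / 8.117 × 10⁻¹² = 8.16 × 10⁻²³ m.

λ = 8.16 × 10⁻²³ m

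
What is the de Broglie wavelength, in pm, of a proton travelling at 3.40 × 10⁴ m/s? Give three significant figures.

λ = 11.6 pm

p = mv = 1.673 × 10⁻²⁷ × 3.40 × 10⁴ = 5.688 × 10⁻²³ kg·m/s.
λ = h/p = 6.626 × 10⁻³⁴ / 5.688 × 10⁻²³ = 1.16 × 10⁻¹¹ m = 11.6 pm.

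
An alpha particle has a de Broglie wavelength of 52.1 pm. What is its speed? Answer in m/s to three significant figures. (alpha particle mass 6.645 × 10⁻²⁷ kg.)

v = 1910 m/s

p = h/λ = 6.626 × 10⁻³⁴ / 5.210 × 10⁻¹¹ = 1.272 × 10⁻²³ kg·m/s.
v = p/m = 1.272 × 10⁻²³ / 6.645 × 10⁻²⁷ = 1.91 × 10³ m/s = 1910 m/s.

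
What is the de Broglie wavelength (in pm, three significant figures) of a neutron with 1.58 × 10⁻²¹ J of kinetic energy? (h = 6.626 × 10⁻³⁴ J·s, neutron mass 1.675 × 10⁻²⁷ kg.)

p = √(2mKE) = √(2 × 1.675 × 10⁻²⁷ × 1.580 × 10⁻²¹) = 2.301 × 10⁻²⁴ kg·m/s.
λ = h/p = 6.626 × 10⁻³⁴ / 2.301 × 10⁻²⁴ = 2.88 × 10⁻¹⁰ m = 288 pm.

λ = 288 pm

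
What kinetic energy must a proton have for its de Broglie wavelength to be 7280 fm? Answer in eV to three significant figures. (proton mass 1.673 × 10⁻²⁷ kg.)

p = h/λ = 6.626 × 10⁻³⁴ / 7.280 × 10⁻¹² = 9.102 × 10⁻²³ kg·m/s.
KE = p²/(2m) = (9.102 × 10⁻²³)² / (2 × 1.673 × 10⁻²⁷) = 2.476 × 10⁻¹⁸ J = 15.5 eV.

KE = 15.5 eV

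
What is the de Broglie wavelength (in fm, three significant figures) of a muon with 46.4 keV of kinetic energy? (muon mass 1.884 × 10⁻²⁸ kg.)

λ = 396 fm

KE = 46.4 keV = 7.433 × 10⁻¹⁵ J.
p = √(2mKE) = √(2 × 1.884 × 10⁻²⁸ × 7.433 × 10⁻¹⁵) = 1.674 × 10⁻²¹ kg·m/s.
λ = h/p = 6.626 × 10⁻³⁴ / 1.674 × 10⁻²¹ = 3.96 × 10⁻¹³ m = 396 fm.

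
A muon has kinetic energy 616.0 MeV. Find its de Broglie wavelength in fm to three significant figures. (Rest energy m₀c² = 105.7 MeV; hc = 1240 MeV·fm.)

λ = 1.74 fm

Total energy E = KE + m₀c² = 616.0 + 105.7 = 721.7 MeV.
(pc)² = E² − (m₀c²)² = (721.7)² − (105.7)² = 5.097 × 10⁵ MeV², so pc = 713.9 MeV.
λ = hc/(pc) = 1240 MeV·fm / 713.9 MeV = 1.74 fm.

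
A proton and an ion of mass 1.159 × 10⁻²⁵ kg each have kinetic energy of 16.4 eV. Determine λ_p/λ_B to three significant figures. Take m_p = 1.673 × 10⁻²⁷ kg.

λ_p/λ_B = 8.32

At fixed KE, p = √(2mKE) so λ = h/p ∝ 1/√m.
λ_p/λ_B = √(m_B/m_p) = √(1.159 × 10⁻²⁵/1.673 × 10⁻²⁷) = √(69.28) = 8.32.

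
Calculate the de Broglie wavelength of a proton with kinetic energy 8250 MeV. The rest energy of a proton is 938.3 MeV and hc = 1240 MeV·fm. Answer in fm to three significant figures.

Total energy E = KE + m₀c² = 8250 + 938.3 = 9188.3 MeV.
(pc)² = E² − (m₀c²)² = (9188.3)² − (938.3)² = 8.354 × 10⁷ MeV², so pc = 9140 MeV.
λ = hc/(pc) = 1240 MeV·fm / 9140 MeV = 0.136 fm.

λ = 0.136 fm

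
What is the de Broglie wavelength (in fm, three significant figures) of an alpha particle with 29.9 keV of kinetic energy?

λ = 83.0 fm

KE = 29.9 keV = 4.790 × 10⁻¹⁵ J.
p = √(2mKE) = √(2 × 6.645 × 10⁻²⁷ × 4.790 × 10⁻¹⁵) = 7.979 × 10⁻²¹ kg·m/s.
λ = h/p = 6.626 × 10⁻³⁴ / 7.979 × 10⁻²¹ = 8.30 × 10⁻¹⁴ m = 83.0 fm.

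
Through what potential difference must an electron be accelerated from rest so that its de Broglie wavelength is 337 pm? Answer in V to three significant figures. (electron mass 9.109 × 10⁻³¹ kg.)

V = 13.2 V

p = h/λ = 6.626 × 10⁻³⁴ / 3.370 × 10⁻¹⁰ = 1.966 × 10⁻²⁴ kg·m/s.
KE = p²/(2m) = 2.122 × 10⁻¹⁸ J.
V = KE/e = 2.122 × 10⁻¹⁸ / (1.602 × 10⁻¹⁹) = 13.2 V.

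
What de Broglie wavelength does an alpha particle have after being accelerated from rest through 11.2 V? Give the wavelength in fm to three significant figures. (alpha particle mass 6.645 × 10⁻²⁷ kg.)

KE = 2eV = 2 × 1.602 × 10⁻¹⁹ × 11.20 = 3.588 × 10⁻¹⁸ J.
p = √(2mKE) = √(2 × 6.645 × 10⁻²⁷ × 3.588 × 10⁻¹⁸) = 2.184 × 10⁻²² kg·m/s.
λ = h/p = 6.626 × 10⁻³⁴ / 2.184 × 10⁻²² = 3.03 × 10⁻¹² m = 3030 fm.

λ = 3030 fm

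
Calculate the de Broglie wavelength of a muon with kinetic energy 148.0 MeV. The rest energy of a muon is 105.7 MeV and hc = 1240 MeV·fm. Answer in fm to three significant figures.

Total energy E = KE + m₀c² = 148.0 + 105.7 = 253.7 MeV.
(pc)² = E² − (m₀c²)² = (253.7)² − (105.7)² = 5.319 × 10⁴ MeV², so pc = 230.6 MeV.
λ = hc/(pc) = 1240 MeV·fm / 230.6 MeV = 5.38 fm.

λ = 5.38 fm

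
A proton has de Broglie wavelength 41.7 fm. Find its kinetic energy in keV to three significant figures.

KE = 471 keV

p = h/λ = 6.626 × 10⁻³⁴ / 4.170 × 10⁻¹⁴ = 1.589 × 10⁻²⁰ kg·m/s.
KE = p²/(2m) = (1.589 × 10⁻²⁰)² / (2 × 1.673 × 10⁻²⁷) = 7.546 × 10⁻¹⁴ J = 471 keV.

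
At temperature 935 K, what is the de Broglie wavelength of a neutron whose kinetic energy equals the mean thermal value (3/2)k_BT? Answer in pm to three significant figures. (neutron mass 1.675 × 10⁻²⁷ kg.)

KE = (3/2)k_BT = 1.5 × 1.381 × 10⁻²³ × 935 = 1.937 × 10⁻²⁰ J.
p = √(2mKE) = √(2 × 1.675 × 10⁻²⁷ × 1.937 × 10⁻²⁰) = 8.055 × 10⁻²⁴ kg·m/s.
λ = h/p = 8.23 × 10⁻¹¹ m = 82.3 pm.

λ = 82.3 pm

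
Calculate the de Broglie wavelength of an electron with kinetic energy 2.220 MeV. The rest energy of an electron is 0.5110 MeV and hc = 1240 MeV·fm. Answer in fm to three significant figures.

λ = 462 fm

Total energy E = KE + m₀c² = 2.220 + 0.5110 = 2.7310 MeV.
(pc)² = E² − (m₀c²)² = (2.7310)² − (0.5110)² = 7.197 MeV², so pc = 2.683 MeV.
λ = hc/(pc) = 1240 MeV·fm / 2.683 MeV = 462 fm.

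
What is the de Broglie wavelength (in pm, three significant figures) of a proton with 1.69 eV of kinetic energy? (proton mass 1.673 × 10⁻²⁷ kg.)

KE = 1.69 eV = 2.707 × 10⁻¹⁹ J.
p = √(2mKE) = √(2 × 1.673 × 10⁻²⁷ × 2.707 × 10⁻¹⁹) = 3.010 × 10⁻²³ kg·m/s.
λ = h/p = 6.626 × 10⁻³⁴ / 3.010 × 10⁻²³ = 2.20 × 10⁻¹¹ m = 22.0 pm.

λ = 22.0 pm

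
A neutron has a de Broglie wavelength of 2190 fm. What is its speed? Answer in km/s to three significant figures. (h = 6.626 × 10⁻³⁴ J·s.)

v = 181 km/s

p = h/λ = 6.626 × 10⁻³⁴ / 2.190 × 10⁻¹² = 3.026 × 10⁻²² kg·m/s.
v = p/m = 3.026 × 10⁻²² / 1.675 × 10⁻²⁷ = 1.81 × 10⁵ m/s = 181 km/s.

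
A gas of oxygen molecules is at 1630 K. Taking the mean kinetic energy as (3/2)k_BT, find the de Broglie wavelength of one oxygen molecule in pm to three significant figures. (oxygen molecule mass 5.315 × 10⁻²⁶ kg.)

KE = (3/2)k_BT = 1.5 × 1.381 × 10⁻²³ × 1630 = 3.377 × 10⁻²⁰ J.
p = √(2mKE) = √(2 × 5.315 × 10⁻²⁶ × 3.377 × 10⁻²⁰) = 5.991 × 10⁻²³ kg·m/s.
λ = h/p = 1.11 × 10⁻¹¹ m = 11.1 pm.

λ = 11.1 pm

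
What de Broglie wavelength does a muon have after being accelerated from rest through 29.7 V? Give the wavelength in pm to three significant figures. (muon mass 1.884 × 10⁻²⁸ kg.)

KE = eV = 1.602 × 10⁻¹⁹ × 29.70 = 4.758 × 10⁻¹⁸ J.
p = √(2mKE) = √(2 × 1.884 × 10⁻²⁸ × 4.758 × 10⁻¹⁸) = 4.234 × 10⁻²³ kg·m/s.
λ = h/p = 6.626 × 10⁻³⁴ / 4.234 × 10⁻²³ = 1.56 × 10⁻¹¹ m = 15.6 pm.

λ = 15.6 pm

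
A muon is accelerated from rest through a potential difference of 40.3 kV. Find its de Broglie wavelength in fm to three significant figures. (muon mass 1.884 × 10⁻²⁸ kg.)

λ = 425 fm

KE = eV = 1.602 × 10⁻¹⁹ × 4.030 × 10⁴ = 6.456 × 10⁻¹⁵ J.
p = √(2mKE) = √(2 × 1.884 × 10⁻²⁸ × 6.456 × 10⁻¹⁵) = 1.560 × 10⁻²¹ kg·m/s.
λ = h/p = 6.626 × 10⁻³⁴ / 1.560 × 10⁻²¹ = 4.25 × 10⁻¹³ m = 425 fm.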